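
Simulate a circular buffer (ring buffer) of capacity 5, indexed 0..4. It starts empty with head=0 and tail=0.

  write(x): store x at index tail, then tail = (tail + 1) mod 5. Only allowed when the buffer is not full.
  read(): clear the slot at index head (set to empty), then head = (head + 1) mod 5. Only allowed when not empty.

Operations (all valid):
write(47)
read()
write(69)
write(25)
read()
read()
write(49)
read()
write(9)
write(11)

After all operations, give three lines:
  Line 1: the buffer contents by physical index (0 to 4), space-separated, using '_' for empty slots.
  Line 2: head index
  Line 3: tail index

Answer: 11 _ _ _ 9
4
1

Derivation:
write(47): buf=[47 _ _ _ _], head=0, tail=1, size=1
read(): buf=[_ _ _ _ _], head=1, tail=1, size=0
write(69): buf=[_ 69 _ _ _], head=1, tail=2, size=1
write(25): buf=[_ 69 25 _ _], head=1, tail=3, size=2
read(): buf=[_ _ 25 _ _], head=2, tail=3, size=1
read(): buf=[_ _ _ _ _], head=3, tail=3, size=0
write(49): buf=[_ _ _ 49 _], head=3, tail=4, size=1
read(): buf=[_ _ _ _ _], head=4, tail=4, size=0
write(9): buf=[_ _ _ _ 9], head=4, tail=0, size=1
write(11): buf=[11 _ _ _ 9], head=4, tail=1, size=2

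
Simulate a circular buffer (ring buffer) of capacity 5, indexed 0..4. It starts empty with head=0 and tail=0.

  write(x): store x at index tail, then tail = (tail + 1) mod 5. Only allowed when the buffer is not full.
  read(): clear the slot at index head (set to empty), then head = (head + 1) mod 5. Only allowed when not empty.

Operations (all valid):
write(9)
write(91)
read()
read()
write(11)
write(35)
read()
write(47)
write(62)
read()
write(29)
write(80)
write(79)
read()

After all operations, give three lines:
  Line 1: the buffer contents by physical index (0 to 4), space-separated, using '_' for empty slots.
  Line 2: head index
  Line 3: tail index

Answer: 62 29 80 79 _
0
4

Derivation:
write(9): buf=[9 _ _ _ _], head=0, tail=1, size=1
write(91): buf=[9 91 _ _ _], head=0, tail=2, size=2
read(): buf=[_ 91 _ _ _], head=1, tail=2, size=1
read(): buf=[_ _ _ _ _], head=2, tail=2, size=0
write(11): buf=[_ _ 11 _ _], head=2, tail=3, size=1
write(35): buf=[_ _ 11 35 _], head=2, tail=4, size=2
read(): buf=[_ _ _ 35 _], head=3, tail=4, size=1
write(47): buf=[_ _ _ 35 47], head=3, tail=0, size=2
write(62): buf=[62 _ _ 35 47], head=3, tail=1, size=3
read(): buf=[62 _ _ _ 47], head=4, tail=1, size=2
write(29): buf=[62 29 _ _ 47], head=4, tail=2, size=3
write(80): buf=[62 29 80 _ 47], head=4, tail=3, size=4
write(79): buf=[62 29 80 79 47], head=4, tail=4, size=5
read(): buf=[62 29 80 79 _], head=0, tail=4, size=4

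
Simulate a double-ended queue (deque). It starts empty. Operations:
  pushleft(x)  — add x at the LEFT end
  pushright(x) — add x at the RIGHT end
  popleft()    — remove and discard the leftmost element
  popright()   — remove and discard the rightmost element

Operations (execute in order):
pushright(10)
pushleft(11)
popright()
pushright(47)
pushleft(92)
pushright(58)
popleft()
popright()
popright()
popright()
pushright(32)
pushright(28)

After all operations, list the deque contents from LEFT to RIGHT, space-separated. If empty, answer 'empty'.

Answer: 32 28

Derivation:
pushright(10): [10]
pushleft(11): [11, 10]
popright(): [11]
pushright(47): [11, 47]
pushleft(92): [92, 11, 47]
pushright(58): [92, 11, 47, 58]
popleft(): [11, 47, 58]
popright(): [11, 47]
popright(): [11]
popright(): []
pushright(32): [32]
pushright(28): [32, 28]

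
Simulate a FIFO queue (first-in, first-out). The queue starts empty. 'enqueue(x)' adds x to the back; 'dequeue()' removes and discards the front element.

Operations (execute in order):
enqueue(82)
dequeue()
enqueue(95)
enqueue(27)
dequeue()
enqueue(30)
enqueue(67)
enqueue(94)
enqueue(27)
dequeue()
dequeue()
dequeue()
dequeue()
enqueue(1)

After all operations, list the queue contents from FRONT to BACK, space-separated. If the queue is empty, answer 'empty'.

Answer: 27 1

Derivation:
enqueue(82): [82]
dequeue(): []
enqueue(95): [95]
enqueue(27): [95, 27]
dequeue(): [27]
enqueue(30): [27, 30]
enqueue(67): [27, 30, 67]
enqueue(94): [27, 30, 67, 94]
enqueue(27): [27, 30, 67, 94, 27]
dequeue(): [30, 67, 94, 27]
dequeue(): [67, 94, 27]
dequeue(): [94, 27]
dequeue(): [27]
enqueue(1): [27, 1]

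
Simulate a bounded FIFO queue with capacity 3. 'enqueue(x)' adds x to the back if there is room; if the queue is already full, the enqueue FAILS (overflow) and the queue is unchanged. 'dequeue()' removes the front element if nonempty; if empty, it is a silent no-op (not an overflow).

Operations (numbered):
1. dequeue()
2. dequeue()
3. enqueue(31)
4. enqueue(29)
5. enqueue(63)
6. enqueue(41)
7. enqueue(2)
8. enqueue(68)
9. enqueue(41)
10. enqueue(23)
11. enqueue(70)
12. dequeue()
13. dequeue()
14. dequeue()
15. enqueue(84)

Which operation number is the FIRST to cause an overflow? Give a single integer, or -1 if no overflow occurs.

1. dequeue(): empty, no-op, size=0
2. dequeue(): empty, no-op, size=0
3. enqueue(31): size=1
4. enqueue(29): size=2
5. enqueue(63): size=3
6. enqueue(41): size=3=cap → OVERFLOW (fail)
7. enqueue(2): size=3=cap → OVERFLOW (fail)
8. enqueue(68): size=3=cap → OVERFLOW (fail)
9. enqueue(41): size=3=cap → OVERFLOW (fail)
10. enqueue(23): size=3=cap → OVERFLOW (fail)
11. enqueue(70): size=3=cap → OVERFLOW (fail)
12. dequeue(): size=2
13. dequeue(): size=1
14. dequeue(): size=0
15. enqueue(84): size=1

Answer: 6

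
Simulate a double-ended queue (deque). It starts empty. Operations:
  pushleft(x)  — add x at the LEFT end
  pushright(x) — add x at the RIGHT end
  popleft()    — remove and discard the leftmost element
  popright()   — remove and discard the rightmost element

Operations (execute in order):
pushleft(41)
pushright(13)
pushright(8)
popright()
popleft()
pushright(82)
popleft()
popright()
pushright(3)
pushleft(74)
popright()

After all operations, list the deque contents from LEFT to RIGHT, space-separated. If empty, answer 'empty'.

Answer: 74

Derivation:
pushleft(41): [41]
pushright(13): [41, 13]
pushright(8): [41, 13, 8]
popright(): [41, 13]
popleft(): [13]
pushright(82): [13, 82]
popleft(): [82]
popright(): []
pushright(3): [3]
pushleft(74): [74, 3]
popright(): [74]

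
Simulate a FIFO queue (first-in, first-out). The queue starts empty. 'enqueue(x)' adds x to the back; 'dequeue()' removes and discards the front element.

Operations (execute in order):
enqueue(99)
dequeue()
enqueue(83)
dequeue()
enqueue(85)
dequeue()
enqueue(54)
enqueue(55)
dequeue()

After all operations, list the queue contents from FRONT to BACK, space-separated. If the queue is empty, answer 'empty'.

enqueue(99): [99]
dequeue(): []
enqueue(83): [83]
dequeue(): []
enqueue(85): [85]
dequeue(): []
enqueue(54): [54]
enqueue(55): [54, 55]
dequeue(): [55]

Answer: 55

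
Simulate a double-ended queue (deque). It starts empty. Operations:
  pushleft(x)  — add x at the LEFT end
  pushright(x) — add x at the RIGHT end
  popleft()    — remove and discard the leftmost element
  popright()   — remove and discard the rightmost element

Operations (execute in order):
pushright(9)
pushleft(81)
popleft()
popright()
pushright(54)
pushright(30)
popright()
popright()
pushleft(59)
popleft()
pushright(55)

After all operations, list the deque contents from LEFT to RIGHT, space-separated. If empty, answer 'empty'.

Answer: 55

Derivation:
pushright(9): [9]
pushleft(81): [81, 9]
popleft(): [9]
popright(): []
pushright(54): [54]
pushright(30): [54, 30]
popright(): [54]
popright(): []
pushleft(59): [59]
popleft(): []
pushright(55): [55]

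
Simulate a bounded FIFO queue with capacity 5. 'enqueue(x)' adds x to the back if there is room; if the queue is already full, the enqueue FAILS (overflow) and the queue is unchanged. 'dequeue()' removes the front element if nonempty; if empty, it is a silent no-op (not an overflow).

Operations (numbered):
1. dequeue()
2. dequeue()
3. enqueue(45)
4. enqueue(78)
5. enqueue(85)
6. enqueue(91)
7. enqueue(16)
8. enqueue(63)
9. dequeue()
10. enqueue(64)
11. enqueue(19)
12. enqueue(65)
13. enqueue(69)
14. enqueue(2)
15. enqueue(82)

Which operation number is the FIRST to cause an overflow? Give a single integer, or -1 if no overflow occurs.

Answer: 8

Derivation:
1. dequeue(): empty, no-op, size=0
2. dequeue(): empty, no-op, size=0
3. enqueue(45): size=1
4. enqueue(78): size=2
5. enqueue(85): size=3
6. enqueue(91): size=4
7. enqueue(16): size=5
8. enqueue(63): size=5=cap → OVERFLOW (fail)
9. dequeue(): size=4
10. enqueue(64): size=5
11. enqueue(19): size=5=cap → OVERFLOW (fail)
12. enqueue(65): size=5=cap → OVERFLOW (fail)
13. enqueue(69): size=5=cap → OVERFLOW (fail)
14. enqueue(2): size=5=cap → OVERFLOW (fail)
15. enqueue(82): size=5=cap → OVERFLOW (fail)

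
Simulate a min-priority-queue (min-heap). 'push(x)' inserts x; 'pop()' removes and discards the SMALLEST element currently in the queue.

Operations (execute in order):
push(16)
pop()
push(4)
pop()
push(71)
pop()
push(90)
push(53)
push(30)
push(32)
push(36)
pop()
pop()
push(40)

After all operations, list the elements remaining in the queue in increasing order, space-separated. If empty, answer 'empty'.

Answer: 36 40 53 90

Derivation:
push(16): heap contents = [16]
pop() → 16: heap contents = []
push(4): heap contents = [4]
pop() → 4: heap contents = []
push(71): heap contents = [71]
pop() → 71: heap contents = []
push(90): heap contents = [90]
push(53): heap contents = [53, 90]
push(30): heap contents = [30, 53, 90]
push(32): heap contents = [30, 32, 53, 90]
push(36): heap contents = [30, 32, 36, 53, 90]
pop() → 30: heap contents = [32, 36, 53, 90]
pop() → 32: heap contents = [36, 53, 90]
push(40): heap contents = [36, 40, 53, 90]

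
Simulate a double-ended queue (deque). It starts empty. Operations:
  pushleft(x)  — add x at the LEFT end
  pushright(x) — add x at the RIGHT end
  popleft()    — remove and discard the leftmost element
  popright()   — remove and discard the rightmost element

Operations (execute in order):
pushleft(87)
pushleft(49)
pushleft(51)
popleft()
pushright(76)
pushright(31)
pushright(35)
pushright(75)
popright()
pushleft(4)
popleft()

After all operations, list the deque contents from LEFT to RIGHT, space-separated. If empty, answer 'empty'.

Answer: 49 87 76 31 35

Derivation:
pushleft(87): [87]
pushleft(49): [49, 87]
pushleft(51): [51, 49, 87]
popleft(): [49, 87]
pushright(76): [49, 87, 76]
pushright(31): [49, 87, 76, 31]
pushright(35): [49, 87, 76, 31, 35]
pushright(75): [49, 87, 76, 31, 35, 75]
popright(): [49, 87, 76, 31, 35]
pushleft(4): [4, 49, 87, 76, 31, 35]
popleft(): [49, 87, 76, 31, 35]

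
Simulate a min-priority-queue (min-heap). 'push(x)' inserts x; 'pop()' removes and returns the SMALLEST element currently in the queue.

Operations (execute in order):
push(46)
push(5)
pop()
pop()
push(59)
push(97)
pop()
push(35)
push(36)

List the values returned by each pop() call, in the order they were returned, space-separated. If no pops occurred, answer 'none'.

push(46): heap contents = [46]
push(5): heap contents = [5, 46]
pop() → 5: heap contents = [46]
pop() → 46: heap contents = []
push(59): heap contents = [59]
push(97): heap contents = [59, 97]
pop() → 59: heap contents = [97]
push(35): heap contents = [35, 97]
push(36): heap contents = [35, 36, 97]

Answer: 5 46 59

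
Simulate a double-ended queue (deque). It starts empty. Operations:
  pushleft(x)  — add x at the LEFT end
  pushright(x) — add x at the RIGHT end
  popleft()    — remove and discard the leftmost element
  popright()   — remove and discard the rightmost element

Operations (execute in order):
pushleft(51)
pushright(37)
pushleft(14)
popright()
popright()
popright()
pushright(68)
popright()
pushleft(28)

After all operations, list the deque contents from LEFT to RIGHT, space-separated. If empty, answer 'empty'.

Answer: 28

Derivation:
pushleft(51): [51]
pushright(37): [51, 37]
pushleft(14): [14, 51, 37]
popright(): [14, 51]
popright(): [14]
popright(): []
pushright(68): [68]
popright(): []
pushleft(28): [28]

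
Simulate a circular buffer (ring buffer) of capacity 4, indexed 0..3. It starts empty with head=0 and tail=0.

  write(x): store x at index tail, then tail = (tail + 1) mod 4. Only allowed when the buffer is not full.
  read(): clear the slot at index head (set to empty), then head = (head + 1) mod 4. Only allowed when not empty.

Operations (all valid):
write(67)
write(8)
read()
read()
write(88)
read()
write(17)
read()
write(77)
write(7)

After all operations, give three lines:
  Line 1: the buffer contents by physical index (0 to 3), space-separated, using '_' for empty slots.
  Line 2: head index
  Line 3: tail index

write(67): buf=[67 _ _ _], head=0, tail=1, size=1
write(8): buf=[67 8 _ _], head=0, tail=2, size=2
read(): buf=[_ 8 _ _], head=1, tail=2, size=1
read(): buf=[_ _ _ _], head=2, tail=2, size=0
write(88): buf=[_ _ 88 _], head=2, tail=3, size=1
read(): buf=[_ _ _ _], head=3, tail=3, size=0
write(17): buf=[_ _ _ 17], head=3, tail=0, size=1
read(): buf=[_ _ _ _], head=0, tail=0, size=0
write(77): buf=[77 _ _ _], head=0, tail=1, size=1
write(7): buf=[77 7 _ _], head=0, tail=2, size=2

Answer: 77 7 _ _
0
2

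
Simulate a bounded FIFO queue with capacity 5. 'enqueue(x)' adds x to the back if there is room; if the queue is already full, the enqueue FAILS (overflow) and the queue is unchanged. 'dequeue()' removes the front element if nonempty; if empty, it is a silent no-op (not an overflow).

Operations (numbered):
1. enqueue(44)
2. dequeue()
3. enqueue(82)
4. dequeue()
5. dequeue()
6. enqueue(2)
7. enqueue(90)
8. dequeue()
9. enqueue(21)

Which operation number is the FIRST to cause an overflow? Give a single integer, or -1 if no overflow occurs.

Answer: -1

Derivation:
1. enqueue(44): size=1
2. dequeue(): size=0
3. enqueue(82): size=1
4. dequeue(): size=0
5. dequeue(): empty, no-op, size=0
6. enqueue(2): size=1
7. enqueue(90): size=2
8. dequeue(): size=1
9. enqueue(21): size=2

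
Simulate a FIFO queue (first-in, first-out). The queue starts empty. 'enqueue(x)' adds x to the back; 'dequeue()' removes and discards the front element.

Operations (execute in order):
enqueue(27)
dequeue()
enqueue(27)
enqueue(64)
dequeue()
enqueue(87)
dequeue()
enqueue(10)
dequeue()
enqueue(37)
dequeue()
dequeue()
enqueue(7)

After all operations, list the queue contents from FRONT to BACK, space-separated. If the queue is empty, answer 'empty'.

enqueue(27): [27]
dequeue(): []
enqueue(27): [27]
enqueue(64): [27, 64]
dequeue(): [64]
enqueue(87): [64, 87]
dequeue(): [87]
enqueue(10): [87, 10]
dequeue(): [10]
enqueue(37): [10, 37]
dequeue(): [37]
dequeue(): []
enqueue(7): [7]

Answer: 7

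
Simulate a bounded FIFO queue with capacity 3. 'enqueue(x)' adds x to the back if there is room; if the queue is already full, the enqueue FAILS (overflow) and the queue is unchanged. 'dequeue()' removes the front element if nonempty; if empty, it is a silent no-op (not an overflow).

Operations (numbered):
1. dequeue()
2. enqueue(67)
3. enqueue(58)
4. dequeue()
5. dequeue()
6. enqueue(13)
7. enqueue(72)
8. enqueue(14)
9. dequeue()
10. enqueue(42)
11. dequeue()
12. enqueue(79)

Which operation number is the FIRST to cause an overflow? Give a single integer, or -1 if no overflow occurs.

1. dequeue(): empty, no-op, size=0
2. enqueue(67): size=1
3. enqueue(58): size=2
4. dequeue(): size=1
5. dequeue(): size=0
6. enqueue(13): size=1
7. enqueue(72): size=2
8. enqueue(14): size=3
9. dequeue(): size=2
10. enqueue(42): size=3
11. dequeue(): size=2
12. enqueue(79): size=3

Answer: -1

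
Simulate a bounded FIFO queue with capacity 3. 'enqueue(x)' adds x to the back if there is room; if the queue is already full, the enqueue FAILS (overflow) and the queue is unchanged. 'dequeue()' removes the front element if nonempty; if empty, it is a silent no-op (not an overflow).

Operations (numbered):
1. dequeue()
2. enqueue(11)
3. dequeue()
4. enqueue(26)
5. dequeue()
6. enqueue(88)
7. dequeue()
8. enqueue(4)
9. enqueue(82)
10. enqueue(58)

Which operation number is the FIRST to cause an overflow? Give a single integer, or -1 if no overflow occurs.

Answer: -1

Derivation:
1. dequeue(): empty, no-op, size=0
2. enqueue(11): size=1
3. dequeue(): size=0
4. enqueue(26): size=1
5. dequeue(): size=0
6. enqueue(88): size=1
7. dequeue(): size=0
8. enqueue(4): size=1
9. enqueue(82): size=2
10. enqueue(58): size=3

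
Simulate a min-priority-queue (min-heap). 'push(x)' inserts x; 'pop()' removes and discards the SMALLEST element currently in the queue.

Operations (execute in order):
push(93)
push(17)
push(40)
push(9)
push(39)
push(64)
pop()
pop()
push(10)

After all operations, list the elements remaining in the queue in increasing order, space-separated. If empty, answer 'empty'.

push(93): heap contents = [93]
push(17): heap contents = [17, 93]
push(40): heap contents = [17, 40, 93]
push(9): heap contents = [9, 17, 40, 93]
push(39): heap contents = [9, 17, 39, 40, 93]
push(64): heap contents = [9, 17, 39, 40, 64, 93]
pop() → 9: heap contents = [17, 39, 40, 64, 93]
pop() → 17: heap contents = [39, 40, 64, 93]
push(10): heap contents = [10, 39, 40, 64, 93]

Answer: 10 39 40 64 93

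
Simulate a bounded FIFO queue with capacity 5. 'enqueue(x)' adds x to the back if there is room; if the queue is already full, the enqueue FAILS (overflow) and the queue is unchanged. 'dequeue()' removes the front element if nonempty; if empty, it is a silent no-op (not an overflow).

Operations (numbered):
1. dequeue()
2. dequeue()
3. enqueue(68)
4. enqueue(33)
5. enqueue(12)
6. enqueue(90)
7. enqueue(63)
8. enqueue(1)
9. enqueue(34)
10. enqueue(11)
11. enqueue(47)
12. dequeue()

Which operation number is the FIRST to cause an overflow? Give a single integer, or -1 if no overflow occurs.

Answer: 8

Derivation:
1. dequeue(): empty, no-op, size=0
2. dequeue(): empty, no-op, size=0
3. enqueue(68): size=1
4. enqueue(33): size=2
5. enqueue(12): size=3
6. enqueue(90): size=4
7. enqueue(63): size=5
8. enqueue(1): size=5=cap → OVERFLOW (fail)
9. enqueue(34): size=5=cap → OVERFLOW (fail)
10. enqueue(11): size=5=cap → OVERFLOW (fail)
11. enqueue(47): size=5=cap → OVERFLOW (fail)
12. dequeue(): size=4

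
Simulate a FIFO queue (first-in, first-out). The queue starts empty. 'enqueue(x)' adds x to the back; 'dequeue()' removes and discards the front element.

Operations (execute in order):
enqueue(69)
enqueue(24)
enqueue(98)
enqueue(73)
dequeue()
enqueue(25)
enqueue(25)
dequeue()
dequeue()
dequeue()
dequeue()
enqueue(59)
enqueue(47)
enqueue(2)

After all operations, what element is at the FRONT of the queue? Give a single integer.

Answer: 25

Derivation:
enqueue(69): queue = [69]
enqueue(24): queue = [69, 24]
enqueue(98): queue = [69, 24, 98]
enqueue(73): queue = [69, 24, 98, 73]
dequeue(): queue = [24, 98, 73]
enqueue(25): queue = [24, 98, 73, 25]
enqueue(25): queue = [24, 98, 73, 25, 25]
dequeue(): queue = [98, 73, 25, 25]
dequeue(): queue = [73, 25, 25]
dequeue(): queue = [25, 25]
dequeue(): queue = [25]
enqueue(59): queue = [25, 59]
enqueue(47): queue = [25, 59, 47]
enqueue(2): queue = [25, 59, 47, 2]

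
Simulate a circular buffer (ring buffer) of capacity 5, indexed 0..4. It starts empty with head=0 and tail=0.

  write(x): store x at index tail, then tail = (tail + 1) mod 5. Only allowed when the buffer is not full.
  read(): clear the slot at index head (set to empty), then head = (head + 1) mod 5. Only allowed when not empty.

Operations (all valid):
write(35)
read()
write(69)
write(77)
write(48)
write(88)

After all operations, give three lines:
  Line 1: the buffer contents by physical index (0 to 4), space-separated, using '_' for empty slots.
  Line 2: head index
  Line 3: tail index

Answer: _ 69 77 48 88
1
0

Derivation:
write(35): buf=[35 _ _ _ _], head=0, tail=1, size=1
read(): buf=[_ _ _ _ _], head=1, tail=1, size=0
write(69): buf=[_ 69 _ _ _], head=1, tail=2, size=1
write(77): buf=[_ 69 77 _ _], head=1, tail=3, size=2
write(48): buf=[_ 69 77 48 _], head=1, tail=4, size=3
write(88): buf=[_ 69 77 48 88], head=1, tail=0, size=4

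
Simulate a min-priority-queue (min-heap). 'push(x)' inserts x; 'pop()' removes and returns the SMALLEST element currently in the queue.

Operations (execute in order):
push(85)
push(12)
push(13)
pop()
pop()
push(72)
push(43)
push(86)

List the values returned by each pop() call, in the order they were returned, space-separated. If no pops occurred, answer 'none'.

push(85): heap contents = [85]
push(12): heap contents = [12, 85]
push(13): heap contents = [12, 13, 85]
pop() → 12: heap contents = [13, 85]
pop() → 13: heap contents = [85]
push(72): heap contents = [72, 85]
push(43): heap contents = [43, 72, 85]
push(86): heap contents = [43, 72, 85, 86]

Answer: 12 13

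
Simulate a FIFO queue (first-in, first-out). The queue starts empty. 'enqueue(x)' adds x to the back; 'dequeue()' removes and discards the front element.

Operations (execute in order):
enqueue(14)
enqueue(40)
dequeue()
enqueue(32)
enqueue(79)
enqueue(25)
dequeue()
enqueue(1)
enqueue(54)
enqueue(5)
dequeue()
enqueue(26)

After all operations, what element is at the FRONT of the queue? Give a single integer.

enqueue(14): queue = [14]
enqueue(40): queue = [14, 40]
dequeue(): queue = [40]
enqueue(32): queue = [40, 32]
enqueue(79): queue = [40, 32, 79]
enqueue(25): queue = [40, 32, 79, 25]
dequeue(): queue = [32, 79, 25]
enqueue(1): queue = [32, 79, 25, 1]
enqueue(54): queue = [32, 79, 25, 1, 54]
enqueue(5): queue = [32, 79, 25, 1, 54, 5]
dequeue(): queue = [79, 25, 1, 54, 5]
enqueue(26): queue = [79, 25, 1, 54, 5, 26]

Answer: 79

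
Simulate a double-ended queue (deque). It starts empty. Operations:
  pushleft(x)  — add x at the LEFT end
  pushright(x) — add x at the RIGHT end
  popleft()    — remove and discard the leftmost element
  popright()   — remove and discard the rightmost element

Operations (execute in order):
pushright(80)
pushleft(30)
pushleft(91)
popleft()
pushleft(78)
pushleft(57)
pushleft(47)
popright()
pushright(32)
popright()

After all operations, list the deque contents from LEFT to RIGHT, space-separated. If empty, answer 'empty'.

Answer: 47 57 78 30

Derivation:
pushright(80): [80]
pushleft(30): [30, 80]
pushleft(91): [91, 30, 80]
popleft(): [30, 80]
pushleft(78): [78, 30, 80]
pushleft(57): [57, 78, 30, 80]
pushleft(47): [47, 57, 78, 30, 80]
popright(): [47, 57, 78, 30]
pushright(32): [47, 57, 78, 30, 32]
popright(): [47, 57, 78, 30]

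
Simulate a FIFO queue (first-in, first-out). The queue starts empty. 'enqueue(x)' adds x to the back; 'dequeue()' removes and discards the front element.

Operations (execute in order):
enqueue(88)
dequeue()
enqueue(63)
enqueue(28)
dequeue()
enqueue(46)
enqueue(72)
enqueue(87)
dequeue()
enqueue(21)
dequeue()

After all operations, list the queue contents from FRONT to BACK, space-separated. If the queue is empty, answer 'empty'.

enqueue(88): [88]
dequeue(): []
enqueue(63): [63]
enqueue(28): [63, 28]
dequeue(): [28]
enqueue(46): [28, 46]
enqueue(72): [28, 46, 72]
enqueue(87): [28, 46, 72, 87]
dequeue(): [46, 72, 87]
enqueue(21): [46, 72, 87, 21]
dequeue(): [72, 87, 21]

Answer: 72 87 21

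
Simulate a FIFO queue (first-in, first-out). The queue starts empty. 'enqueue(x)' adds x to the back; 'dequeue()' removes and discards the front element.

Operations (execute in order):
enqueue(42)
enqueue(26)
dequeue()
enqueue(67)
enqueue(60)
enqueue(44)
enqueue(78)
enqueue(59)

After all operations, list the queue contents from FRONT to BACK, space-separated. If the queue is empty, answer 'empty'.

enqueue(42): [42]
enqueue(26): [42, 26]
dequeue(): [26]
enqueue(67): [26, 67]
enqueue(60): [26, 67, 60]
enqueue(44): [26, 67, 60, 44]
enqueue(78): [26, 67, 60, 44, 78]
enqueue(59): [26, 67, 60, 44, 78, 59]

Answer: 26 67 60 44 78 59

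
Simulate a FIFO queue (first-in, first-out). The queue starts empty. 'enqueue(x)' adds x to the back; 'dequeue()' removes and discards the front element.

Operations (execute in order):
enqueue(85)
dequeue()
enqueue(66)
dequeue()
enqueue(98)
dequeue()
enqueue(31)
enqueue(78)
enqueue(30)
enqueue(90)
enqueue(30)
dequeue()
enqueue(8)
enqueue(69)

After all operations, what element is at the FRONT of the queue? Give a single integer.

enqueue(85): queue = [85]
dequeue(): queue = []
enqueue(66): queue = [66]
dequeue(): queue = []
enqueue(98): queue = [98]
dequeue(): queue = []
enqueue(31): queue = [31]
enqueue(78): queue = [31, 78]
enqueue(30): queue = [31, 78, 30]
enqueue(90): queue = [31, 78, 30, 90]
enqueue(30): queue = [31, 78, 30, 90, 30]
dequeue(): queue = [78, 30, 90, 30]
enqueue(8): queue = [78, 30, 90, 30, 8]
enqueue(69): queue = [78, 30, 90, 30, 8, 69]

Answer: 78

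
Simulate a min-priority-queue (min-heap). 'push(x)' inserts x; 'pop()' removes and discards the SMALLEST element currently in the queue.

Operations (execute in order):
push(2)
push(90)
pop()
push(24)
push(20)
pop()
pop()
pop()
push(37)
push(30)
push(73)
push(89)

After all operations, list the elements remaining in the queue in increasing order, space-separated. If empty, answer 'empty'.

push(2): heap contents = [2]
push(90): heap contents = [2, 90]
pop() → 2: heap contents = [90]
push(24): heap contents = [24, 90]
push(20): heap contents = [20, 24, 90]
pop() → 20: heap contents = [24, 90]
pop() → 24: heap contents = [90]
pop() → 90: heap contents = []
push(37): heap contents = [37]
push(30): heap contents = [30, 37]
push(73): heap contents = [30, 37, 73]
push(89): heap contents = [30, 37, 73, 89]

Answer: 30 37 73 89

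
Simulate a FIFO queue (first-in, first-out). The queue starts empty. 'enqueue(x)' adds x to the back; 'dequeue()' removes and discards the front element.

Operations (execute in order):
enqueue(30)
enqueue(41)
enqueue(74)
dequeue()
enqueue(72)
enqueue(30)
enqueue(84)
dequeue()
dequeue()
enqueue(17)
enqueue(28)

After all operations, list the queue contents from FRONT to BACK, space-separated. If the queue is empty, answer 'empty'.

Answer: 72 30 84 17 28

Derivation:
enqueue(30): [30]
enqueue(41): [30, 41]
enqueue(74): [30, 41, 74]
dequeue(): [41, 74]
enqueue(72): [41, 74, 72]
enqueue(30): [41, 74, 72, 30]
enqueue(84): [41, 74, 72, 30, 84]
dequeue(): [74, 72, 30, 84]
dequeue(): [72, 30, 84]
enqueue(17): [72, 30, 84, 17]
enqueue(28): [72, 30, 84, 17, 28]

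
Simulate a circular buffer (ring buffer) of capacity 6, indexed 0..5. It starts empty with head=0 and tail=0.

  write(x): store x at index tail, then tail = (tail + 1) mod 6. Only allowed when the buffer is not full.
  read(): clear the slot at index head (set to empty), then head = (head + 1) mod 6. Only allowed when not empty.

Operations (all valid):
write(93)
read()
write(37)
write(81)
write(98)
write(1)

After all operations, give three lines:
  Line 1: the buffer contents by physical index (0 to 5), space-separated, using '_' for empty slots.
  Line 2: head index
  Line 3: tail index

Answer: _ 37 81 98 1 _
1
5

Derivation:
write(93): buf=[93 _ _ _ _ _], head=0, tail=1, size=1
read(): buf=[_ _ _ _ _ _], head=1, tail=1, size=0
write(37): buf=[_ 37 _ _ _ _], head=1, tail=2, size=1
write(81): buf=[_ 37 81 _ _ _], head=1, tail=3, size=2
write(98): buf=[_ 37 81 98 _ _], head=1, tail=4, size=3
write(1): buf=[_ 37 81 98 1 _], head=1, tail=5, size=4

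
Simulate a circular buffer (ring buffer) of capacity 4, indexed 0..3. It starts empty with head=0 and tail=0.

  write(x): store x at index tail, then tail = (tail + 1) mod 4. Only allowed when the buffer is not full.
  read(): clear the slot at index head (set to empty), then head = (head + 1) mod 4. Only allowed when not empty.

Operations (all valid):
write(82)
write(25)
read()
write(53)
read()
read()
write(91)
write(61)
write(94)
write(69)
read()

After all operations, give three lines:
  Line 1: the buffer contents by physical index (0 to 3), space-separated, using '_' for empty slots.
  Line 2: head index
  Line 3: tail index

write(82): buf=[82 _ _ _], head=0, tail=1, size=1
write(25): buf=[82 25 _ _], head=0, tail=2, size=2
read(): buf=[_ 25 _ _], head=1, tail=2, size=1
write(53): buf=[_ 25 53 _], head=1, tail=3, size=2
read(): buf=[_ _ 53 _], head=2, tail=3, size=1
read(): buf=[_ _ _ _], head=3, tail=3, size=0
write(91): buf=[_ _ _ 91], head=3, tail=0, size=1
write(61): buf=[61 _ _ 91], head=3, tail=1, size=2
write(94): buf=[61 94 _ 91], head=3, tail=2, size=3
write(69): buf=[61 94 69 91], head=3, tail=3, size=4
read(): buf=[61 94 69 _], head=0, tail=3, size=3

Answer: 61 94 69 _
0
3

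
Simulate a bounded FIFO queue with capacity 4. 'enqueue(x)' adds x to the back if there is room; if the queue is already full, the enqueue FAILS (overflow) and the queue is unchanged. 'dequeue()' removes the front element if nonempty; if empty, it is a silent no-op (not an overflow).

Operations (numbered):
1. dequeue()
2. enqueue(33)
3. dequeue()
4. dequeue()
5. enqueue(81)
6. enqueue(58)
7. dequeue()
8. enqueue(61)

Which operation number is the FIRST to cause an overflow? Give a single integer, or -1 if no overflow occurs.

1. dequeue(): empty, no-op, size=0
2. enqueue(33): size=1
3. dequeue(): size=0
4. dequeue(): empty, no-op, size=0
5. enqueue(81): size=1
6. enqueue(58): size=2
7. dequeue(): size=1
8. enqueue(61): size=2

Answer: -1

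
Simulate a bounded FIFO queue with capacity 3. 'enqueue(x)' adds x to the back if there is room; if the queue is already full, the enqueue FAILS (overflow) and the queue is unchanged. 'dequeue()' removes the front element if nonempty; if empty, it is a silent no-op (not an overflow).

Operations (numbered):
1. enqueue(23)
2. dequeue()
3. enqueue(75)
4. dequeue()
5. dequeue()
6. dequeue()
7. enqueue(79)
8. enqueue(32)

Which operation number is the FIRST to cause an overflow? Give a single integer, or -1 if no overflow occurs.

Answer: -1

Derivation:
1. enqueue(23): size=1
2. dequeue(): size=0
3. enqueue(75): size=1
4. dequeue(): size=0
5. dequeue(): empty, no-op, size=0
6. dequeue(): empty, no-op, size=0
7. enqueue(79): size=1
8. enqueue(32): size=2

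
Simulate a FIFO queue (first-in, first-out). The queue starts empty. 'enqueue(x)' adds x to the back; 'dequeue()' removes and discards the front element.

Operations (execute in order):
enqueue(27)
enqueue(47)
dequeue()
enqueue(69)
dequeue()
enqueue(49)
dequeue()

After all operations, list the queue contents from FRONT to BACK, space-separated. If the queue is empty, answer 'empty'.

Answer: 49

Derivation:
enqueue(27): [27]
enqueue(47): [27, 47]
dequeue(): [47]
enqueue(69): [47, 69]
dequeue(): [69]
enqueue(49): [69, 49]
dequeue(): [49]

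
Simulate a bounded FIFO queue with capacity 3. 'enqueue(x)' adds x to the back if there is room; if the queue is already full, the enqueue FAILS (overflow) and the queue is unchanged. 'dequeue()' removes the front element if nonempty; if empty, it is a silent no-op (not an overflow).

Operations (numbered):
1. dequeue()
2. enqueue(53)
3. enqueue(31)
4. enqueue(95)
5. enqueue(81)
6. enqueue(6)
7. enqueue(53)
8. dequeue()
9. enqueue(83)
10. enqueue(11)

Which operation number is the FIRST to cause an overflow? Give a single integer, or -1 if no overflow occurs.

1. dequeue(): empty, no-op, size=0
2. enqueue(53): size=1
3. enqueue(31): size=2
4. enqueue(95): size=3
5. enqueue(81): size=3=cap → OVERFLOW (fail)
6. enqueue(6): size=3=cap → OVERFLOW (fail)
7. enqueue(53): size=3=cap → OVERFLOW (fail)
8. dequeue(): size=2
9. enqueue(83): size=3
10. enqueue(11): size=3=cap → OVERFLOW (fail)

Answer: 5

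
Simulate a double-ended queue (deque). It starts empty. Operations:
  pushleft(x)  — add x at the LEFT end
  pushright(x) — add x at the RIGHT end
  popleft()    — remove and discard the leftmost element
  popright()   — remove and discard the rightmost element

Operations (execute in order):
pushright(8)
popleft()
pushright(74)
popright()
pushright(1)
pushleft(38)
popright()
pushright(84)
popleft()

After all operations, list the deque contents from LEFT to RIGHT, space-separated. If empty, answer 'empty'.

pushright(8): [8]
popleft(): []
pushright(74): [74]
popright(): []
pushright(1): [1]
pushleft(38): [38, 1]
popright(): [38]
pushright(84): [38, 84]
popleft(): [84]

Answer: 84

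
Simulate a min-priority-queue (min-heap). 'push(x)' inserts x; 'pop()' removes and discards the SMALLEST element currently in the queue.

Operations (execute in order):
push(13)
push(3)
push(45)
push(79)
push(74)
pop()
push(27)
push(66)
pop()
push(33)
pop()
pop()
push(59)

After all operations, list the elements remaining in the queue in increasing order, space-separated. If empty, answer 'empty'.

Answer: 45 59 66 74 79

Derivation:
push(13): heap contents = [13]
push(3): heap contents = [3, 13]
push(45): heap contents = [3, 13, 45]
push(79): heap contents = [3, 13, 45, 79]
push(74): heap contents = [3, 13, 45, 74, 79]
pop() → 3: heap contents = [13, 45, 74, 79]
push(27): heap contents = [13, 27, 45, 74, 79]
push(66): heap contents = [13, 27, 45, 66, 74, 79]
pop() → 13: heap contents = [27, 45, 66, 74, 79]
push(33): heap contents = [27, 33, 45, 66, 74, 79]
pop() → 27: heap contents = [33, 45, 66, 74, 79]
pop() → 33: heap contents = [45, 66, 74, 79]
push(59): heap contents = [45, 59, 66, 74, 79]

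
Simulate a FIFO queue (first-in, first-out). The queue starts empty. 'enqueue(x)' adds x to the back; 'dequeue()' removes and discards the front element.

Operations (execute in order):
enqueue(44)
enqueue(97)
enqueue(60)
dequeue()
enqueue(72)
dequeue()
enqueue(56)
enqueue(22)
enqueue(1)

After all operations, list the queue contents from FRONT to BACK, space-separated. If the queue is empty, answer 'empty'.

enqueue(44): [44]
enqueue(97): [44, 97]
enqueue(60): [44, 97, 60]
dequeue(): [97, 60]
enqueue(72): [97, 60, 72]
dequeue(): [60, 72]
enqueue(56): [60, 72, 56]
enqueue(22): [60, 72, 56, 22]
enqueue(1): [60, 72, 56, 22, 1]

Answer: 60 72 56 22 1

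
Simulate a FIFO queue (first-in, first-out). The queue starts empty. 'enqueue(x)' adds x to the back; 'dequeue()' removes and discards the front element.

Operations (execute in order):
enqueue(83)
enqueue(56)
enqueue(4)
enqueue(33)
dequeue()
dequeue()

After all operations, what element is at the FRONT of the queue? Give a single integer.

enqueue(83): queue = [83]
enqueue(56): queue = [83, 56]
enqueue(4): queue = [83, 56, 4]
enqueue(33): queue = [83, 56, 4, 33]
dequeue(): queue = [56, 4, 33]
dequeue(): queue = [4, 33]

Answer: 4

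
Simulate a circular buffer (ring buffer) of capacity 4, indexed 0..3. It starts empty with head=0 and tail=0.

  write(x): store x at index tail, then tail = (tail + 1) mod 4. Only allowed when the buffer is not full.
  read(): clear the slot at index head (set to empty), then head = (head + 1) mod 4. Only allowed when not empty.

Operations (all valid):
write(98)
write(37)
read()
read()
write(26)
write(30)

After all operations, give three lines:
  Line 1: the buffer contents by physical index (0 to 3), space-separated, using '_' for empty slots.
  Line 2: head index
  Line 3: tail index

write(98): buf=[98 _ _ _], head=0, tail=1, size=1
write(37): buf=[98 37 _ _], head=0, tail=2, size=2
read(): buf=[_ 37 _ _], head=1, tail=2, size=1
read(): buf=[_ _ _ _], head=2, tail=2, size=0
write(26): buf=[_ _ 26 _], head=2, tail=3, size=1
write(30): buf=[_ _ 26 30], head=2, tail=0, size=2

Answer: _ _ 26 30
2
0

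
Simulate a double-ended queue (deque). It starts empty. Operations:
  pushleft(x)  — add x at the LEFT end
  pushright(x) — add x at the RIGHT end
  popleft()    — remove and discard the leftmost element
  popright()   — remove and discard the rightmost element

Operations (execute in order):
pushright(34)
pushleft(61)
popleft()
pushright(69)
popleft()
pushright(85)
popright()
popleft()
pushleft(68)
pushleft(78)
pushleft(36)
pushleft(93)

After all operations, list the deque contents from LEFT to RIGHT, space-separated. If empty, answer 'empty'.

Answer: 93 36 78 68

Derivation:
pushright(34): [34]
pushleft(61): [61, 34]
popleft(): [34]
pushright(69): [34, 69]
popleft(): [69]
pushright(85): [69, 85]
popright(): [69]
popleft(): []
pushleft(68): [68]
pushleft(78): [78, 68]
pushleft(36): [36, 78, 68]
pushleft(93): [93, 36, 78, 68]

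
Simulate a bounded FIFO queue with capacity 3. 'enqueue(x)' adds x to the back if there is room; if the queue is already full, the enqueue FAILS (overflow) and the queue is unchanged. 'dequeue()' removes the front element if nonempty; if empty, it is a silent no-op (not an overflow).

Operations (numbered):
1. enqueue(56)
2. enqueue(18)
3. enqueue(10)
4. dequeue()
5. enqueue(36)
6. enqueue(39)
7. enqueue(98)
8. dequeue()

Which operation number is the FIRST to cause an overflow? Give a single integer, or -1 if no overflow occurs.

Answer: 6

Derivation:
1. enqueue(56): size=1
2. enqueue(18): size=2
3. enqueue(10): size=3
4. dequeue(): size=2
5. enqueue(36): size=3
6. enqueue(39): size=3=cap → OVERFLOW (fail)
7. enqueue(98): size=3=cap → OVERFLOW (fail)
8. dequeue(): size=2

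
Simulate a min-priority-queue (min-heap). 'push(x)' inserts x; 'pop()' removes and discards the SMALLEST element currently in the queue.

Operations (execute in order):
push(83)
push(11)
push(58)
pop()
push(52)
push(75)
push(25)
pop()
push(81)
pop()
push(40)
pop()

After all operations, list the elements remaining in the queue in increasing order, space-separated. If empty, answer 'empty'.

push(83): heap contents = [83]
push(11): heap contents = [11, 83]
push(58): heap contents = [11, 58, 83]
pop() → 11: heap contents = [58, 83]
push(52): heap contents = [52, 58, 83]
push(75): heap contents = [52, 58, 75, 83]
push(25): heap contents = [25, 52, 58, 75, 83]
pop() → 25: heap contents = [52, 58, 75, 83]
push(81): heap contents = [52, 58, 75, 81, 83]
pop() → 52: heap contents = [58, 75, 81, 83]
push(40): heap contents = [40, 58, 75, 81, 83]
pop() → 40: heap contents = [58, 75, 81, 83]

Answer: 58 75 81 83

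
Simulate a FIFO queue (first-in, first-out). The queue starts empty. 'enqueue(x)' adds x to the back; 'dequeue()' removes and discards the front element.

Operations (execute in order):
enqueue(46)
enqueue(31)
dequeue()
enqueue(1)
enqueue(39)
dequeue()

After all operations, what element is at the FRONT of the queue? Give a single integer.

enqueue(46): queue = [46]
enqueue(31): queue = [46, 31]
dequeue(): queue = [31]
enqueue(1): queue = [31, 1]
enqueue(39): queue = [31, 1, 39]
dequeue(): queue = [1, 39]

Answer: 1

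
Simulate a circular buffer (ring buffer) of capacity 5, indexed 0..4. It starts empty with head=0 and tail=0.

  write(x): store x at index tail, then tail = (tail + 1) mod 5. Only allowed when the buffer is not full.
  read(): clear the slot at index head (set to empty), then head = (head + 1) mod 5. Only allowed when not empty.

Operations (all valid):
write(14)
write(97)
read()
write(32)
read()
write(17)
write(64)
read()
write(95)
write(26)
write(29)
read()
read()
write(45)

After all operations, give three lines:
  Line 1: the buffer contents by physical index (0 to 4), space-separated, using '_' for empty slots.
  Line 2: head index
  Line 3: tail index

write(14): buf=[14 _ _ _ _], head=0, tail=1, size=1
write(97): buf=[14 97 _ _ _], head=0, tail=2, size=2
read(): buf=[_ 97 _ _ _], head=1, tail=2, size=1
write(32): buf=[_ 97 32 _ _], head=1, tail=3, size=2
read(): buf=[_ _ 32 _ _], head=2, tail=3, size=1
write(17): buf=[_ _ 32 17 _], head=2, tail=4, size=2
write(64): buf=[_ _ 32 17 64], head=2, tail=0, size=3
read(): buf=[_ _ _ 17 64], head=3, tail=0, size=2
write(95): buf=[95 _ _ 17 64], head=3, tail=1, size=3
write(26): buf=[95 26 _ 17 64], head=3, tail=2, size=4
write(29): buf=[95 26 29 17 64], head=3, tail=3, size=5
read(): buf=[95 26 29 _ 64], head=4, tail=3, size=4
read(): buf=[95 26 29 _ _], head=0, tail=3, size=3
write(45): buf=[95 26 29 45 _], head=0, tail=4, size=4

Answer: 95 26 29 45 _
0
4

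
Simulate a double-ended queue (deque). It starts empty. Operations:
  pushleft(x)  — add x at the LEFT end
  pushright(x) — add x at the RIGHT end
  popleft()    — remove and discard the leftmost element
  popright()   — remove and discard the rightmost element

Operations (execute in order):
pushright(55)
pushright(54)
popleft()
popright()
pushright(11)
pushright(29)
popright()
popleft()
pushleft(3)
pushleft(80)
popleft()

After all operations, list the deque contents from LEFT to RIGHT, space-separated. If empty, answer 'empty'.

Answer: 3

Derivation:
pushright(55): [55]
pushright(54): [55, 54]
popleft(): [54]
popright(): []
pushright(11): [11]
pushright(29): [11, 29]
popright(): [11]
popleft(): []
pushleft(3): [3]
pushleft(80): [80, 3]
popleft(): [3]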